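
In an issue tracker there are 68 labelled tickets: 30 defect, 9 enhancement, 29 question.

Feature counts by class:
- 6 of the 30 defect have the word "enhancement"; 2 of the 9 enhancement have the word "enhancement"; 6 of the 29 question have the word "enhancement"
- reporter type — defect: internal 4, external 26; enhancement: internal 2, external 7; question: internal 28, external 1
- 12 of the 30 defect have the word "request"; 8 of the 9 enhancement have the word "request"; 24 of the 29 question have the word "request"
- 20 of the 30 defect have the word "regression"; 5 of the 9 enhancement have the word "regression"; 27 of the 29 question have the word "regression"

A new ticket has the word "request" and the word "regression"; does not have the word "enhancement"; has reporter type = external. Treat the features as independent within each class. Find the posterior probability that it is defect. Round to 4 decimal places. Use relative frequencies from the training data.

0.6270

defect: (30/68) × (24/30) × (26/30) × (12/30) × (20/30) ≈ 0.0815686
enhancement: (9/68) × (7/9) × (7/9) × (8/9) × (5/9) ≈ 0.0395384
question: (29/68) × (23/29) × (1/29) × (24/29) × (27/29) ≈ 0.00898669
P(defect | x) = 0.0815686 / 0.13009369 ≈ 0.6270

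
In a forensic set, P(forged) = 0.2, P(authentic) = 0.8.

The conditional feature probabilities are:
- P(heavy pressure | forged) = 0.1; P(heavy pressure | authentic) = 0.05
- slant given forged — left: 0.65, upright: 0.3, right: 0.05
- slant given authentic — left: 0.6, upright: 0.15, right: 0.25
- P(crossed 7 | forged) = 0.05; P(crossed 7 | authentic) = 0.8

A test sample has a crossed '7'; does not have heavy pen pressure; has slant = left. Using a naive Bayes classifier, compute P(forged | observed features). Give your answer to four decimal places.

forged: 0.2 × (1−0.1) × 0.65 × 0.05 = 0.00585
authentic: 0.8 × (1−0.05) × 0.6 × 0.8 = 0.3648
P(forged | x) = 0.00585 / 0.37065 ≈ 0.0158

0.0158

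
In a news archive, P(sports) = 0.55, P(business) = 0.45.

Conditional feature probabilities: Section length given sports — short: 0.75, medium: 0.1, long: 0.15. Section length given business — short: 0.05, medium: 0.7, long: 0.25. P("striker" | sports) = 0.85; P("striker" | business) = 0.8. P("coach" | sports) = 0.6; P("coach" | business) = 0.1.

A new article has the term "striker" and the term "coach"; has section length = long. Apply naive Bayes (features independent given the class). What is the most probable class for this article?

sports

sports: 0.55 × 0.15 × 0.85 × 0.6 = 0.042075
business: 0.45 × 0.25 × 0.8 × 0.1 = 0.009
Highest score → sports.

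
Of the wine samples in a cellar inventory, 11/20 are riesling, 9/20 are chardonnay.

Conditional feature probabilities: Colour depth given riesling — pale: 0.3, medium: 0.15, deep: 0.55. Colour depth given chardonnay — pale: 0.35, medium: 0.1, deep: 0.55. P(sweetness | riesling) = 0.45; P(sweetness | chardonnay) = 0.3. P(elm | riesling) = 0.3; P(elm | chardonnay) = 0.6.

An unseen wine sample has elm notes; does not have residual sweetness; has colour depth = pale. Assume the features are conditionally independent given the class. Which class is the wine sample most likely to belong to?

riesling: 0.55 × 0.3 × (1−0.45) × 0.3 = 0.027225
chardonnay: 0.45 × 0.35 × (1−0.3) × 0.6 = 0.06615
Highest score → chardonnay.

chardonnay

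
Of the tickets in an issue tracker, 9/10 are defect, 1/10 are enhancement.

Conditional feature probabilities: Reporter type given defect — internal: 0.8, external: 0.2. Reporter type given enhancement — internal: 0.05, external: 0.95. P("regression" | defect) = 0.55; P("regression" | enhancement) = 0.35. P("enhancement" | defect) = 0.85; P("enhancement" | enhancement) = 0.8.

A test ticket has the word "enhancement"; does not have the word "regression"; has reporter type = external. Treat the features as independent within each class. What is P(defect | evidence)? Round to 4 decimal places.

0.5822

defect: 0.9 × 0.2 × (1−0.55) × 0.85 = 0.06885
enhancement: 0.1 × 0.95 × (1−0.35) × 0.8 = 0.0494
P(defect | x) = 0.06885 / 0.11825 ≈ 0.5822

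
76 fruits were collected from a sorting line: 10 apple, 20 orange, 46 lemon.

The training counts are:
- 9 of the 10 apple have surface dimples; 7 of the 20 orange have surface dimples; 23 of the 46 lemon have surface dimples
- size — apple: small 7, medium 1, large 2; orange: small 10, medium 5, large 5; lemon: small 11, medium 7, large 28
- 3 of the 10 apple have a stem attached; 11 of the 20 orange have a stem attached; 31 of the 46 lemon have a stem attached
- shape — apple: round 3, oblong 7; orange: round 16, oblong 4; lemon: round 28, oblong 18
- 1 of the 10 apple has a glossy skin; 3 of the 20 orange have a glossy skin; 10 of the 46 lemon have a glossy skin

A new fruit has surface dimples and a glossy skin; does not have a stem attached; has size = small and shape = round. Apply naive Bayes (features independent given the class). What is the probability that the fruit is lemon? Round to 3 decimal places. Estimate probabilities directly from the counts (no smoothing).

apple: (10/76) × (9/10) × (7/10) × (7/10) × (3/10) × (1/10) ≈ 0.00174079
orange: (20/76) × (7/20) × (10/20) × (9/20) × (16/20) × (3/20) ≈ 0.00248684
lemon: (46/76) × (23/46) × (11/46) × (15/46) × (28/46) × (10/46) ≈ 0.00312266
P(lemon | x) = 0.00312266 / 0.00735029 ≈ 0.425

0.425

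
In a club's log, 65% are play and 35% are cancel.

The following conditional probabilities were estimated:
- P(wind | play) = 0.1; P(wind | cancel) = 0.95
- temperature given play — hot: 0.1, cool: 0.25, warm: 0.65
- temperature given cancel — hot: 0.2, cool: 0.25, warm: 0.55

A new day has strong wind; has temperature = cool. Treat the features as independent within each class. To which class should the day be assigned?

play: 0.65 × 0.1 × 0.25 = 0.01625
cancel: 0.35 × 0.95 × 0.25 = 0.083125
Highest score → cancel.

cancel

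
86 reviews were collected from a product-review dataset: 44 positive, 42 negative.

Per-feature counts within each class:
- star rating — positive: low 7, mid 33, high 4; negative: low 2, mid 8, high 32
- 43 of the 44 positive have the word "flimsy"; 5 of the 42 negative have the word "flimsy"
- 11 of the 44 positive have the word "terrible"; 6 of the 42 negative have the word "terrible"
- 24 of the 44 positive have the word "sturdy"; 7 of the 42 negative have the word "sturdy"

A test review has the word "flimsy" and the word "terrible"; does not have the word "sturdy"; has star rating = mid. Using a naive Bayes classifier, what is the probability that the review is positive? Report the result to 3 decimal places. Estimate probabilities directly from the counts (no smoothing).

0.970

positive: (44/86) × (33/44) × (43/44) × (11/44) × (20/44) ≈ 0.0426136
negative: (42/86) × (8/42) × (5/42) × (6/42) × (35/42) ≈ 0.00131836
P(positive | x) = 0.0426136 / 0.04393196 ≈ 0.970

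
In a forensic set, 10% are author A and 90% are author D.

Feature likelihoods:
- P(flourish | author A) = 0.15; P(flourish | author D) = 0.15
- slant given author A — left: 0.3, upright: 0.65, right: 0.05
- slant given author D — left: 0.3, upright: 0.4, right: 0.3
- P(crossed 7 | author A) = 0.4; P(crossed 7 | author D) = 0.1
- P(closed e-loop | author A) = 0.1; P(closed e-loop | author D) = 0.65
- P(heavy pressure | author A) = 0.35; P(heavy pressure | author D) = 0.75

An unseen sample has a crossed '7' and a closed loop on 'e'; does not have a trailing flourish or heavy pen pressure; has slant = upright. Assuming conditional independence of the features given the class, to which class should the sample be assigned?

author D

author A: 0.1 × (1−0.15) × 0.65 × 0.4 × 0.1 × (1−0.35) = 0.0014365
author D: 0.9 × (1−0.15) × 0.4 × 0.1 × 0.65 × (1−0.75) = 0.0049725
Highest score → author D.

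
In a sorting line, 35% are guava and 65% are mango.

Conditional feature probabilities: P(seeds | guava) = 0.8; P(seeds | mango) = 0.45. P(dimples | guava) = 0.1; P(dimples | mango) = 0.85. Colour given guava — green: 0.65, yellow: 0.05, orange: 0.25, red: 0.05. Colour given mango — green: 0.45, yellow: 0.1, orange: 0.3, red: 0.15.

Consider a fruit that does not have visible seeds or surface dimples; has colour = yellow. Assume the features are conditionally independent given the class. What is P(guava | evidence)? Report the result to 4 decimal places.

0.3700

guava: 0.35 × (1−0.8) × (1−0.1) × 0.05 = 0.00315
mango: 0.65 × (1−0.45) × (1−0.85) × 0.1 = 0.0053625
P(guava | x) = 0.00315 / 0.0085125 ≈ 0.3700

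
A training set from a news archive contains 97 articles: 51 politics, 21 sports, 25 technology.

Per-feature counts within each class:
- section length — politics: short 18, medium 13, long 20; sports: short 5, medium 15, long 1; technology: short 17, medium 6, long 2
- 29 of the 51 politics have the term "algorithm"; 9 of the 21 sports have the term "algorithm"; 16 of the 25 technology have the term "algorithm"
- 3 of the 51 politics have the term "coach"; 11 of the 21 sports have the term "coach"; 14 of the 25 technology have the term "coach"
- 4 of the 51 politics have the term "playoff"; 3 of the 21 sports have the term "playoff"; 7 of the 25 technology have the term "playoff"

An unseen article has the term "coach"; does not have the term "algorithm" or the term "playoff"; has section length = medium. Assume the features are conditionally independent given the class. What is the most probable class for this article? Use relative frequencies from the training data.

sports

politics: (51/97) × (13/51) × (22/51) × (3/51) × (47/51) ≈ 0.00313403
sports: (21/97) × (15/21) × (12/21) × (11/21) × (18/21) ≈ 0.0396742
technology: (25/97) × (6/25) × (9/25) × (14/25) × (18/25) ≈ 0.00897847
Highest score → sports.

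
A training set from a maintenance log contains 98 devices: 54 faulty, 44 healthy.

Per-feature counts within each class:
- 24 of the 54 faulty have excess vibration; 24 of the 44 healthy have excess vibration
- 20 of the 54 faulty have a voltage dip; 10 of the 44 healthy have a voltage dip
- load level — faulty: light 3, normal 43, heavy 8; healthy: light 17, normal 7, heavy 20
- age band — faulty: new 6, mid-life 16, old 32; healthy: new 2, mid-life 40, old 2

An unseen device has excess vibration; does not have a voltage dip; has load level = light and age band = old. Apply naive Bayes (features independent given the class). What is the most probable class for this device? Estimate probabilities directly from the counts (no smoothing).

faulty

faulty: (54/98) × (24/54) × (34/54) × (3/54) × (32/54) ≈ 0.00507638
healthy: (44/98) × (24/44) × (34/44) × (17/44) × (2/44) ≈ 0.00332342
Highest score → faulty.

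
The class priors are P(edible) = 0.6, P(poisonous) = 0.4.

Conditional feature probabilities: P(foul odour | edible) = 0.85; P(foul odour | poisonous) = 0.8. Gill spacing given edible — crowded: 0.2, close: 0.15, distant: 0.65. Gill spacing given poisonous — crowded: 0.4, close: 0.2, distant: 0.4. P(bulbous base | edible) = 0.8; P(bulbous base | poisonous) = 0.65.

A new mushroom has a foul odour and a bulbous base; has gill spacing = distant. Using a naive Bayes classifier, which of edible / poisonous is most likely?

edible

edible: 0.6 × 0.85 × 0.65 × 0.8 = 0.2652
poisonous: 0.4 × 0.8 × 0.4 × 0.65 = 0.0832
Highest score → edible.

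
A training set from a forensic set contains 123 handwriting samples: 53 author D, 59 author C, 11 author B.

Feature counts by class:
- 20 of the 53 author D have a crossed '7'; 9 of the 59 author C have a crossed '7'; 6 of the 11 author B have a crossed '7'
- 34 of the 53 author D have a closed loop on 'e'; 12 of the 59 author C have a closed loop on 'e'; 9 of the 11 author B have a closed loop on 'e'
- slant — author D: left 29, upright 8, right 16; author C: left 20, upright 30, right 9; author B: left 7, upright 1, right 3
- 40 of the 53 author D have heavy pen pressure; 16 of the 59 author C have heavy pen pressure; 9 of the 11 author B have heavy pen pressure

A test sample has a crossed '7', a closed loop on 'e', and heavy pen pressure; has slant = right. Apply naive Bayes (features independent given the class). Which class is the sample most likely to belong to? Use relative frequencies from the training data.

author D: (53/123) × (20/53) × (34/53) × (16/53) × (40/53) ≈ 0.023766
author C: (59/123) × (9/59) × (12/59) × (9/59) × (16/59) ≈ 0.000615638
author B: (11/123) × (6/11) × (9/11) × (3/11) × (9/11) ≈ 0.00890583
Highest score → author D.

author D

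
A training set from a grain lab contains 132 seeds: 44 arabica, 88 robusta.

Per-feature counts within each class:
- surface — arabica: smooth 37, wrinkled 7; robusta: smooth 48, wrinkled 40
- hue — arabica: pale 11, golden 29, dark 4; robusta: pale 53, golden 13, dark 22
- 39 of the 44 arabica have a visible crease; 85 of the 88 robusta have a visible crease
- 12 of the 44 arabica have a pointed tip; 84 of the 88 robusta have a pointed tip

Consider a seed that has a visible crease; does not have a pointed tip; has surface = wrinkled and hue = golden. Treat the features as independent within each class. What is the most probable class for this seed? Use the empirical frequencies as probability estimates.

arabica: (44/132) × (7/44) × (29/44) × (39/44) × (32/44) ≈ 0.0225309
robusta: (88/132) × (40/88) × (13/88) × (85/88) × (4/88) ≈ 0.00196544
Highest score → arabica.

arabica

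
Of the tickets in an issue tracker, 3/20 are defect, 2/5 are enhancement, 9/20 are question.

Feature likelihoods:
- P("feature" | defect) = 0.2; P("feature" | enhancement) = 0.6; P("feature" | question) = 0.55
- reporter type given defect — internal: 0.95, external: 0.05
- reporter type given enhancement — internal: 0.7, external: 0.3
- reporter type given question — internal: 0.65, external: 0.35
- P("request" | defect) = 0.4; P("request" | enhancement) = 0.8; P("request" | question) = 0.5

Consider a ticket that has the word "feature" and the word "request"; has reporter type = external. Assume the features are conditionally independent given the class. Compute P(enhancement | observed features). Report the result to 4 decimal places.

defect: 0.15 × 0.2 × 0.05 × 0.4 = 0.0006
enhancement: 0.4 × 0.6 × 0.3 × 0.8 = 0.0576
question: 0.45 × 0.55 × 0.35 × 0.5 = 0.0433125
P(enhancement | x) = 0.0576 / 0.1015125 ≈ 0.5674

0.5674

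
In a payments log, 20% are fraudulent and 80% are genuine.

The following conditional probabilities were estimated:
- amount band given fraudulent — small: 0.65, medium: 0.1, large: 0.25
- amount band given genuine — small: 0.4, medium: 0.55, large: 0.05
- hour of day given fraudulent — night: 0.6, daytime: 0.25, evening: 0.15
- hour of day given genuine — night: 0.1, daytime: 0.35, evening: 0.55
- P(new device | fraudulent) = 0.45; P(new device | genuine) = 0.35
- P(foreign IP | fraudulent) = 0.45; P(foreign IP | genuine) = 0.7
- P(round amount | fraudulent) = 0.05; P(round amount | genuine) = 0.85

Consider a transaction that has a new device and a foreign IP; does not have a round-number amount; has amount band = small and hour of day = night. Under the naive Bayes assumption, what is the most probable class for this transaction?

fraudulent

fraudulent: 0.2 × 0.65 × 0.6 × 0.45 × 0.45 × (1−0.05) = 0.01500525
genuine: 0.8 × 0.4 × 0.1 × 0.35 × 0.7 × (1−0.85) = 0.001176
Highest score → fraudulent.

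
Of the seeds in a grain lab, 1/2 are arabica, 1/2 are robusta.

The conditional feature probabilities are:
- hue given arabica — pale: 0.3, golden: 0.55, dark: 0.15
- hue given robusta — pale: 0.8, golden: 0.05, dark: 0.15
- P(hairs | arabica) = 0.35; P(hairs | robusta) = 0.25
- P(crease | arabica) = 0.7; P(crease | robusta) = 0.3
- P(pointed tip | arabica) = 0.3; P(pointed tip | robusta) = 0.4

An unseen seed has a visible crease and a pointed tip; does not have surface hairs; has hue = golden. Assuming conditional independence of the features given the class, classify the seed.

arabica

arabica: 0.5 × 0.55 × (1−0.35) × 0.7 × 0.3 = 0.0375375
robusta: 0.5 × 0.05 × (1−0.25) × 0.3 × 0.4 = 0.00225
Highest score → arabica.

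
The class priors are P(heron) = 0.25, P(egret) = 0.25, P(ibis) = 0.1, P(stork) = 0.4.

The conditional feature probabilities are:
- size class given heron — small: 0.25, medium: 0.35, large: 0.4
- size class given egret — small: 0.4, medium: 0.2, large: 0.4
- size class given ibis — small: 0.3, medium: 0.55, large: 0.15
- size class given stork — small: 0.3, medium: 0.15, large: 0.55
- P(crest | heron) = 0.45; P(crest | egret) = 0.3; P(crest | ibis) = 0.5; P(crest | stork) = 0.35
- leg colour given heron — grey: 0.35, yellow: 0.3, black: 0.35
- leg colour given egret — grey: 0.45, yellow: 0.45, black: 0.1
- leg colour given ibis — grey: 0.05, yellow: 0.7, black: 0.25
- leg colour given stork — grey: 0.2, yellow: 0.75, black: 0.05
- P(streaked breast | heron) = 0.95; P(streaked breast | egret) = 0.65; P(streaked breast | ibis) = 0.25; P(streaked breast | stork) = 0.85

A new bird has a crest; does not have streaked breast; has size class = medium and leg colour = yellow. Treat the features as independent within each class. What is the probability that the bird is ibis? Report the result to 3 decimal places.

0.731

heron: 0.25 × 0.35 × 0.45 × 0.3 × (1−0.95) = 0.000590625
egret: 0.25 × 0.2 × 0.3 × 0.45 × (1−0.65) = 0.0023625
ibis: 0.1 × 0.55 × 0.5 × 0.7 × (1−0.25) = 0.0144375
stork: 0.4 × 0.15 × 0.35 × 0.75 × (1−0.85) = 0.0023625
P(ibis | x) = 0.0144375 / 0.019753125 ≈ 0.731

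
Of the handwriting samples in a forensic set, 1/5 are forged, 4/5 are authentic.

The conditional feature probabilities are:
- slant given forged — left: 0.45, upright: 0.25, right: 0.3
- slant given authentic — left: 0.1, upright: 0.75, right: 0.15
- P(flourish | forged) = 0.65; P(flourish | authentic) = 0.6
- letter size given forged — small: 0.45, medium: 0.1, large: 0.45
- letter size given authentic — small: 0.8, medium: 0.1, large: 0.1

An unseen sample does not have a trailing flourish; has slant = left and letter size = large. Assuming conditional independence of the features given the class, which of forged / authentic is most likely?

forged

forged: 0.2 × 0.45 × (1−0.65) × 0.45 = 0.014175
authentic: 0.8 × 0.1 × (1−0.6) × 0.1 = 0.0032
Highest score → forged.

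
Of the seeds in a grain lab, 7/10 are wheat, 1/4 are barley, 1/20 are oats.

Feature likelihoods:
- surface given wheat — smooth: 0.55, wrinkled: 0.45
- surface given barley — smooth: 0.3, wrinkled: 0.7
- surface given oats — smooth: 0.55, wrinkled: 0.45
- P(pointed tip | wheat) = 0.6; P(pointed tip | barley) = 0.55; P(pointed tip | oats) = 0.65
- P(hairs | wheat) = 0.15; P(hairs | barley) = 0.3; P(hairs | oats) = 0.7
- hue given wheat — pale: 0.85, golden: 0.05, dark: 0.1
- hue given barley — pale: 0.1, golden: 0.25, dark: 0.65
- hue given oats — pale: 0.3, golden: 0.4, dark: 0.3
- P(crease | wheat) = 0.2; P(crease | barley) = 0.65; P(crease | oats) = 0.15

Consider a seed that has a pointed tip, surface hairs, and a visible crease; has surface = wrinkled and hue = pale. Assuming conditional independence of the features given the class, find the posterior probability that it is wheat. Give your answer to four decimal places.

wheat: 0.7 × 0.45 × 0.6 × 0.15 × 0.85 × 0.2 = 0.0048195
barley: 0.25 × 0.7 × 0.55 × 0.3 × 0.1 × 0.65 = 0.001876875
oats: 0.05 × 0.45 × 0.65 × 0.7 × 0.3 × 0.15 = 0.0004606875
P(wheat | x) = 0.0048195 / 0.0071570625 ≈ 0.6734

0.6734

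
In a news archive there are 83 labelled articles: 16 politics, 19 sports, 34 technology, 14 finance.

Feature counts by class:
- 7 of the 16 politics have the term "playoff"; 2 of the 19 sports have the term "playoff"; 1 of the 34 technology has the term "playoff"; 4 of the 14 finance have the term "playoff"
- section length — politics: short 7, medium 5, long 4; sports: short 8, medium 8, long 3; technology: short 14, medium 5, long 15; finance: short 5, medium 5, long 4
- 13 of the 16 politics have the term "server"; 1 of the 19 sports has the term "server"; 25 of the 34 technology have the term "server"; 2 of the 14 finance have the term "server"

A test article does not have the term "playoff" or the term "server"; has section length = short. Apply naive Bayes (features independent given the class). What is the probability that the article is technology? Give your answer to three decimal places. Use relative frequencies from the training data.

0.254

politics: (16/83) × (9/16) × (7/16) × (3/16) ≈ 0.00889495
sports: (19/83) × (17/19) × (8/19) × (18/19) ≈ 0.0817008
technology: (34/83) × (33/34) × (14/34) × (9/34) ≈ 0.043336
finance: (14/83) × (10/14) × (5/14) × (12/14) ≈ 0.0368822
P(technology | x) = 0.043336 / 0.17081395 ≈ 0.254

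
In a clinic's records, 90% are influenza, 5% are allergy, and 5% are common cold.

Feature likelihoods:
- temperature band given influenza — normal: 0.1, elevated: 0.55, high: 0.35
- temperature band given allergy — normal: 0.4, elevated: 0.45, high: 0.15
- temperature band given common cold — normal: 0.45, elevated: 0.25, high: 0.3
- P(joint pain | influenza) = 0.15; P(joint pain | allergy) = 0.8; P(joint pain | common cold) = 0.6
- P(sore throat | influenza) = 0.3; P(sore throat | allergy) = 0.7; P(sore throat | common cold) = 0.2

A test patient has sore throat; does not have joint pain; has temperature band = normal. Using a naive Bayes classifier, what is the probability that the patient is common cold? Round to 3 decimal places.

0.065

influenza: 0.9 × 0.1 × (1−0.15) × 0.3 = 0.02295
allergy: 0.05 × 0.4 × (1−0.8) × 0.7 = 0.0028
common cold: 0.05 × 0.45 × (1−0.6) × 0.2 = 0.0018
P(common cold | x) = 0.0018 / 0.02755 ≈ 0.065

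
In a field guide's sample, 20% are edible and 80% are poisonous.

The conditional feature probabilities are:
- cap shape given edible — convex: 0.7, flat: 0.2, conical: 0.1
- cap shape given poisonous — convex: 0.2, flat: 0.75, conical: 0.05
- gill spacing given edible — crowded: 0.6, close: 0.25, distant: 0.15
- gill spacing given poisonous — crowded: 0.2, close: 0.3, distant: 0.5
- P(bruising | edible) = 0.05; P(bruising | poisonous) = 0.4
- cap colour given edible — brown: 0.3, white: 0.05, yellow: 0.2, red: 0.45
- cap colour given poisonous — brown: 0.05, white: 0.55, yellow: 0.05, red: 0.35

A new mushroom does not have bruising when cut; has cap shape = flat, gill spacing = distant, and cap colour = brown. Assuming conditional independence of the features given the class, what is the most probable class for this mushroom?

edible: 0.2 × 0.2 × 0.15 × (1−0.05) × 0.3 = 0.00171
poisonous: 0.8 × 0.75 × 0.5 × (1−0.4) × 0.05 = 0.009
Highest score → poisonous.

poisonous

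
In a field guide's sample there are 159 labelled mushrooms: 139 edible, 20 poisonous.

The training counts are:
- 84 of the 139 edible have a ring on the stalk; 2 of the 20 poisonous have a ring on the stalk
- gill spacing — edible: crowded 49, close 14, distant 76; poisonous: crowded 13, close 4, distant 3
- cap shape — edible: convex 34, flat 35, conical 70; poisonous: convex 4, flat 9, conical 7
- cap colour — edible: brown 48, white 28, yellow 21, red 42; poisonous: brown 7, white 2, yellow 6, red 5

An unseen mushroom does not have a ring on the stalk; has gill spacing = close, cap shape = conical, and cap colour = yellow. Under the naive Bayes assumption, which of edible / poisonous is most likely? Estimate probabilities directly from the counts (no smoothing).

edible: (139/159) × (55/139) × (14/139) × (70/139) × (21/139) ≈ 0.00265074
poisonous: (20/159) × (18/20) × (4/20) × (7/20) × (6/20) ≈ 0.00237736
Highest score → edible.

edible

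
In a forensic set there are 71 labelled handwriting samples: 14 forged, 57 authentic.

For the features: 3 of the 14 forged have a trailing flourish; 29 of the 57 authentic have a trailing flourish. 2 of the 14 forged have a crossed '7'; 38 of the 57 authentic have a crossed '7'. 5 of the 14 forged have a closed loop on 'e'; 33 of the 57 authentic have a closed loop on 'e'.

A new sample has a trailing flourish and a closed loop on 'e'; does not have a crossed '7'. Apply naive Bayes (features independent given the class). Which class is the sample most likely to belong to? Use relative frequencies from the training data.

forged: (14/71) × (3/14) × (12/14) × (5/14) ≈ 0.0129348
authentic: (57/71) × (29/57) × (19/57) × (33/57) ≈ 0.0788238
Highest score → authentic.

authentic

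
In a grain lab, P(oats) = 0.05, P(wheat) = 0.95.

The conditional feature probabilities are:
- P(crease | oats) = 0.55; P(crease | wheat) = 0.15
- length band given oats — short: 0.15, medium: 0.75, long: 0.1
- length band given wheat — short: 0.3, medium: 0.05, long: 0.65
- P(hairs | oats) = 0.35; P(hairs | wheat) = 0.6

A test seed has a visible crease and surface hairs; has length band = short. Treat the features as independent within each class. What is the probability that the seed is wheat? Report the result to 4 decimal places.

oats: 0.05 × 0.55 × 0.15 × 0.35 = 0.00144375
wheat: 0.95 × 0.15 × 0.3 × 0.6 = 0.02565
P(wheat | x) = 0.02565 / 0.02709375 ≈ 0.9467

0.9467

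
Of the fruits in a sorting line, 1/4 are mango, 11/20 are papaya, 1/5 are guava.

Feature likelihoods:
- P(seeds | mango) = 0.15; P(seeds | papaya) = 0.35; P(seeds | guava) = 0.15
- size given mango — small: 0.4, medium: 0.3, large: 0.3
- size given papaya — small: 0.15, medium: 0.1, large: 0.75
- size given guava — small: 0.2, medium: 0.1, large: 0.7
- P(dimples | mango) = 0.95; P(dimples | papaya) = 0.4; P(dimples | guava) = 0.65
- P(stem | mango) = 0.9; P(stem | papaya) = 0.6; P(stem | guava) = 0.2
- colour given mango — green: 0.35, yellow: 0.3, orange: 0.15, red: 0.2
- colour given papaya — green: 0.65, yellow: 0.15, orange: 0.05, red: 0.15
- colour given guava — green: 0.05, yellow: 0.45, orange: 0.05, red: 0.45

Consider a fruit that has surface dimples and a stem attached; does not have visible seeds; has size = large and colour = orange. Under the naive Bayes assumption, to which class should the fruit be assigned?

mango

mango: 0.25 × (1−0.15) × 0.3 × 0.95 × 0.9 × 0.15 = 0.0081759375
papaya: 0.55 × (1−0.35) × 0.75 × 0.4 × 0.6 × 0.05 = 0.0032175
guava: 0.2 × (1−0.15) × 0.7 × 0.65 × 0.2 × 0.05 = 0.0007735
Highest score → mango.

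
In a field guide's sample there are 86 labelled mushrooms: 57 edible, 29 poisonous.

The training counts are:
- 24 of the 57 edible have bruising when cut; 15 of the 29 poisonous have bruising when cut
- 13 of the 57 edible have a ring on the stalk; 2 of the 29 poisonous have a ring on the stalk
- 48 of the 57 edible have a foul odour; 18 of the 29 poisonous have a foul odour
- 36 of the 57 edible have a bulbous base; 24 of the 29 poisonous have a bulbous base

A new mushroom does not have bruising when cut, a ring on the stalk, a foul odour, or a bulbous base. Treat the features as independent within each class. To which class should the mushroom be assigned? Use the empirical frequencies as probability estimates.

edible: (57/86) × (33/57) × (44/57) × (9/57) × (21/57) ≈ 0.0172308
poisonous: (29/86) × (14/29) × (27/29) × (11/29) × (5/29) ≈ 0.00991202
Highest score → edible.

edible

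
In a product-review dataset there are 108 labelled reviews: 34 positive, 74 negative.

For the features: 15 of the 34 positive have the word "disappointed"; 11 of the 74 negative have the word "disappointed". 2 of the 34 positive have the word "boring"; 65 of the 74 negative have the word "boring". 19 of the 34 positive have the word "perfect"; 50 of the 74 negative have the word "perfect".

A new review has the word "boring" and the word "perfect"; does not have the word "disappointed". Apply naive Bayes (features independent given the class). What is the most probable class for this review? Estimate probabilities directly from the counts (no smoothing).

negative

positive: (34/108) × (19/34) × (2/34) × (19/34) ≈ 0.00578303
negative: (74/108) × (63/74) × (65/74) × (50/74) ≈ 0.346208
Highest score → negative.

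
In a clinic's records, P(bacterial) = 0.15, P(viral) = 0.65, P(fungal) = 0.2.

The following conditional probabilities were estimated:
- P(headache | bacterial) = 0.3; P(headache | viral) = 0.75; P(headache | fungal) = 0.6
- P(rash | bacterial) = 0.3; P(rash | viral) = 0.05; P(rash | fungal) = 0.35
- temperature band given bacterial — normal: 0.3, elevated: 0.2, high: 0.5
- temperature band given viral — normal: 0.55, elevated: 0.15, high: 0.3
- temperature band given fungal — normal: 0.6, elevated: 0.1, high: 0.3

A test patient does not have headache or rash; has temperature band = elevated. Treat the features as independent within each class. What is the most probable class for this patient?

bacterial: 0.15 × (1−0.3) × (1−0.3) × 0.2 = 0.0147
viral: 0.65 × (1−0.75) × (1−0.05) × 0.15 = 0.02315625
fungal: 0.2 × (1−0.6) × (1−0.35) × 0.1 = 0.0052
Highest score → viral.

viral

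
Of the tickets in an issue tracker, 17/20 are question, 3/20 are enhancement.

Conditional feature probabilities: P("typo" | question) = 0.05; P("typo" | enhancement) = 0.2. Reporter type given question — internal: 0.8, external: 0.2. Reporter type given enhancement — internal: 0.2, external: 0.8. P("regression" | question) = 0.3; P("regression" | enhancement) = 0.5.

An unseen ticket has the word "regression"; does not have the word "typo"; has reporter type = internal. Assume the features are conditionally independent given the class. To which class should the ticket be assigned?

question: 0.85 × (1−0.05) × 0.8 × 0.3 = 0.1938
enhancement: 0.15 × (1−0.2) × 0.2 × 0.5 = 0.012
Highest score → question.

question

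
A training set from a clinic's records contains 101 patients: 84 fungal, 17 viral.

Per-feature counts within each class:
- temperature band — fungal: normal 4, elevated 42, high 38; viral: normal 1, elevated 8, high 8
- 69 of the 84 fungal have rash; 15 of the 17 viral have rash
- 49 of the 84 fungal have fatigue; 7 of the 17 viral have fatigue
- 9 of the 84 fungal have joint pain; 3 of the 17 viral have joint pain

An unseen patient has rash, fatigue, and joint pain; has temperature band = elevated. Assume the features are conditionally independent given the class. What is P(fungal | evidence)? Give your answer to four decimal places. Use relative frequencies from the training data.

0.8078

fungal: (84/101) × (42/84) × (69/84) × (49/84) × (9/84) ≈ 0.021349
viral: (17/101) × (8/17) × (15/17) × (7/17) × (3/17) ≈ 0.00507846
P(fungal | x) = 0.021349 / 0.02642746 ≈ 0.8078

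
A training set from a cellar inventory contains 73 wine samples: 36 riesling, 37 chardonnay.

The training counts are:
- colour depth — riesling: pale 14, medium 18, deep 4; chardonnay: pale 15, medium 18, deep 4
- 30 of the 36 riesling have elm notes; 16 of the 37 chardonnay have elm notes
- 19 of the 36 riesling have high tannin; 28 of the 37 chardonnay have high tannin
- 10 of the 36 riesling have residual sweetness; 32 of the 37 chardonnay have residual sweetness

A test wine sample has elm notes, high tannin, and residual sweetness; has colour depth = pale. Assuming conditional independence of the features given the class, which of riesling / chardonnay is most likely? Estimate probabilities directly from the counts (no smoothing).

chardonnay

riesling: (36/73) × (14/36) × (30/36) × (19/36) × (10/36) ≈ 0.02343
chardonnay: (37/73) × (15/37) × (16/37) × (28/37) × (32/37) ≈ 0.0581556
Highest score → chardonnay.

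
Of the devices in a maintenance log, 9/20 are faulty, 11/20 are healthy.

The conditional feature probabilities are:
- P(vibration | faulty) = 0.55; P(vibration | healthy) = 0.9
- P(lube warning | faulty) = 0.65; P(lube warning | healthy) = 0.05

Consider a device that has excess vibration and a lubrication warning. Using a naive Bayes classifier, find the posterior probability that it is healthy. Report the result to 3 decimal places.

faulty: 0.45 × 0.55 × 0.65 = 0.160875
healthy: 0.55 × 0.9 × 0.05 = 0.02475
P(healthy | x) = 0.02475 / 0.185625 ≈ 0.133

0.133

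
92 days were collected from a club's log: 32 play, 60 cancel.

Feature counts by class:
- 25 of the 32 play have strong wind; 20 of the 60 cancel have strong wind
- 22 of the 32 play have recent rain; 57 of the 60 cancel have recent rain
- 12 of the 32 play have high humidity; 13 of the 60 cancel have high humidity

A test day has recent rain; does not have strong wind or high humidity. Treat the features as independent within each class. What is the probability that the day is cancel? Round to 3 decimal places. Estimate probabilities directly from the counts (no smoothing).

play: (32/92) × (7/32) × (22/32) × (20/32) ≈ 0.0326936
cancel: (60/92) × (40/60) × (57/60) × (47/60) ≈ 0.323551
P(cancel | x) = 0.323551 / 0.3562446 ≈ 0.908

0.908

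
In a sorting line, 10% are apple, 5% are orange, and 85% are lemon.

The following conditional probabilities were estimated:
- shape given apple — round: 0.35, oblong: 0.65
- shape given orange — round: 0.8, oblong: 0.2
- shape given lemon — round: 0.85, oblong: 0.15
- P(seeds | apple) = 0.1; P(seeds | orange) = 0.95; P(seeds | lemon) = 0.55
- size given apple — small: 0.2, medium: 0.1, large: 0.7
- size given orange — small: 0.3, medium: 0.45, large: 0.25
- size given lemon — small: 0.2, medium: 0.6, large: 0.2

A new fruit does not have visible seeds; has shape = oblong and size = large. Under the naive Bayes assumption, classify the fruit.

apple: 0.1 × 0.65 × (1−0.1) × 0.7 = 0.04095
orange: 0.05 × 0.2 × (1−0.95) × 0.25 = 0.000125
lemon: 0.85 × 0.15 × (1−0.55) × 0.2 = 0.011475
Highest score → apple.

apple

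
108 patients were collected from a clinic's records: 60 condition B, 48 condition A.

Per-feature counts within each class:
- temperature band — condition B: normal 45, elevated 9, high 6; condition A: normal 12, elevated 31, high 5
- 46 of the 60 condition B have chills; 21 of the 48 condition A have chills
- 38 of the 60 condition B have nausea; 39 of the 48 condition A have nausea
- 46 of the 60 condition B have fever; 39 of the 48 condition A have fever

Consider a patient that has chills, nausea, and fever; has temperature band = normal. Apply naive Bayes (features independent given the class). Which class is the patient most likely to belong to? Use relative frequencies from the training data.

condition B: (60/108) × (45/60) × (46/60) × (38/60) × (46/60) ≈ 0.155108
condition A: (48/108) × (12/48) × (21/48) × (39/48) × (39/48) ≈ 0.0320909
Highest score → condition B.

condition B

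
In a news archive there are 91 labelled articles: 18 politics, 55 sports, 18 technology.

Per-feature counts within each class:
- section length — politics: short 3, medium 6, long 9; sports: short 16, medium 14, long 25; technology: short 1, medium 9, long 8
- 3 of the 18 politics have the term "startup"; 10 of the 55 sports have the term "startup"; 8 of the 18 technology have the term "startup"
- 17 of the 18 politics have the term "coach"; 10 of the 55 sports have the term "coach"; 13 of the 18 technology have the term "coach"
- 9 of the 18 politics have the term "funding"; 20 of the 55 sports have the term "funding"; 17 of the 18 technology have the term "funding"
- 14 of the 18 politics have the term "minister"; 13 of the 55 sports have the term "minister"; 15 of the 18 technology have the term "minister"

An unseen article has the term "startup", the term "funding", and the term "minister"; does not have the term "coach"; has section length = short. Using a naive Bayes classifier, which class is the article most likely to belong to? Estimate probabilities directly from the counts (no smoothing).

politics: (18/91) × (3/18) × (3/18) × (1/18) × (9/18) × (14/18) ≈ 0.000118708
sports: (55/91) × (16/55) × (10/55) × (45/55) × (20/55) × (13/55) ≈ 0.00224809
technology: (18/91) × (1/18) × (8/18) × (5/18) × (17/18) × (15/18) ≈ 0.00106775
Highest score → sports.

sports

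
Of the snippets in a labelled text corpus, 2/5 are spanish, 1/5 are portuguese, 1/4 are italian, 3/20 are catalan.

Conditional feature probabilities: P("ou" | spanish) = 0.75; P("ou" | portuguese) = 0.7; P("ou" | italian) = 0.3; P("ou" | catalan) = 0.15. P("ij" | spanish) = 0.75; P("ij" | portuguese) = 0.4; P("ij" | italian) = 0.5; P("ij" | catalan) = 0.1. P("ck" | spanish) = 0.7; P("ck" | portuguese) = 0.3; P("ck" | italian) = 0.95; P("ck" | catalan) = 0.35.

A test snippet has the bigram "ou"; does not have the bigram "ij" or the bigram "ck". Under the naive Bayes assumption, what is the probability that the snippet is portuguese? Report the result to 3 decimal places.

spanish: 0.4 × 0.75 × (1−0.75) × (1−0.7) = 0.0225
portuguese: 0.2 × 0.7 × (1−0.4) × (1−0.3) = 0.0588
italian: 0.25 × 0.3 × (1−0.5) × (1−0.95) = 0.001875
catalan: 0.15 × 0.15 × (1−0.1) × (1−0.35) = 0.0131625
P(portuguese | x) = 0.0588 / 0.0963375 ≈ 0.610

0.610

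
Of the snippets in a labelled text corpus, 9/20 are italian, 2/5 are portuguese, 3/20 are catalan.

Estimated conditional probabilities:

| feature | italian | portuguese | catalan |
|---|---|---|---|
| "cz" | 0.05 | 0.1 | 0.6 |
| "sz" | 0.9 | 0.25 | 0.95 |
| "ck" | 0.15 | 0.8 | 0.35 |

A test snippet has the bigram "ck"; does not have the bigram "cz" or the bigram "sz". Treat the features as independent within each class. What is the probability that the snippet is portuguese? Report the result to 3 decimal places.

0.967

italian: 0.45 × (1−0.05) × (1−0.9) × 0.15 = 0.0064125
portuguese: 0.4 × (1−0.1) × (1−0.25) × 0.8 = 0.216
catalan: 0.15 × (1−0.6) × (1−0.95) × 0.35 = 0.00105
P(portuguese | x) = 0.216 / 0.2234625 ≈ 0.967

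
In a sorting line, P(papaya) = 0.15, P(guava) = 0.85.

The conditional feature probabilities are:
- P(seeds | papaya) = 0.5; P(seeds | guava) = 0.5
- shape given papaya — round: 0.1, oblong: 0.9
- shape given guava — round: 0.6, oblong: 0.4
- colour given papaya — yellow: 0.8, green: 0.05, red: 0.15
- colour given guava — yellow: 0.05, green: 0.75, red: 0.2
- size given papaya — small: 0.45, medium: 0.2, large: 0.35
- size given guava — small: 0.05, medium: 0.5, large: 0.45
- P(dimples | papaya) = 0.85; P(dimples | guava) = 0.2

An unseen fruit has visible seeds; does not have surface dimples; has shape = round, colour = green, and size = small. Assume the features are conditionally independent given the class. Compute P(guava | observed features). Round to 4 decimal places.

papaya: 0.15 × 0.5 × 0.1 × 0.05 × 0.45 × (1−0.85) = 0.0000253125
guava: 0.85 × 0.5 × 0.6 × 0.75 × 0.05 × (1−0.2) = 0.00765
P(guava | x) = 0.00765 / 0.0076753125 ≈ 0.9967

0.9967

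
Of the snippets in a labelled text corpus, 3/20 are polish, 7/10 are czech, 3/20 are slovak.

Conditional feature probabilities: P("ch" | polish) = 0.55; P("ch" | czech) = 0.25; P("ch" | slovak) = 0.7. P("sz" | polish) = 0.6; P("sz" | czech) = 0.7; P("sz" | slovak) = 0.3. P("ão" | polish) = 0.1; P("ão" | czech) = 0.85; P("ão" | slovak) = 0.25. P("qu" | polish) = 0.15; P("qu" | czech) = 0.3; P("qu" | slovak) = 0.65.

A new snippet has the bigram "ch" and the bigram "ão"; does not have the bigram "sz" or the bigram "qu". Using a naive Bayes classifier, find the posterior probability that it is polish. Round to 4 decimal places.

0.0693

polish: 0.15 × 0.55 × (1−0.6) × 0.1 × (1−0.15) = 0.002805
czech: 0.7 × 0.25 × (1−0.7) × 0.85 × (1−0.3) = 0.0312375
slovak: 0.15 × 0.7 × (1−0.3) × 0.25 × (1−0.65) = 0.00643125
P(polish | x) = 0.002805 / 0.04047375 ≈ 0.0693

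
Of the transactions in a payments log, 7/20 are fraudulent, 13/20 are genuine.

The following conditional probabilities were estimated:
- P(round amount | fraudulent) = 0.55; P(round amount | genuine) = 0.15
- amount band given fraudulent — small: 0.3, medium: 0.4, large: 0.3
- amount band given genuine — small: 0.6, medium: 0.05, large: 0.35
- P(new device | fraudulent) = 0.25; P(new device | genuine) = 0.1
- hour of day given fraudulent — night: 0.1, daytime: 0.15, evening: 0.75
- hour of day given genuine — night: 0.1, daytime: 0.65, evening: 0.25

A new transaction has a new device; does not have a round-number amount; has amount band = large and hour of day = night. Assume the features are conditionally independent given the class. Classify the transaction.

genuine

fraudulent: 0.35 × (1−0.55) × 0.3 × 0.25 × 0.1 = 0.00118125
genuine: 0.65 × (1−0.15) × 0.35 × 0.1 × 0.1 = 0.00193375
Highest score → genuine.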